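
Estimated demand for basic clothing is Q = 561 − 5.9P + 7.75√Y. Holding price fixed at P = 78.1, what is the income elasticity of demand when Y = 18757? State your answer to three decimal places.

At P = 78.1, Y = 18757: Q = 1161.621.
Holding P constant, ∂Q/∂Y = 7.75/(2√Y) = 0.0282937.
η_Y = (∂Q/∂Y)·(Y/Q) = 0.0282937 × (18757/1161.621) = 0.457.

0.457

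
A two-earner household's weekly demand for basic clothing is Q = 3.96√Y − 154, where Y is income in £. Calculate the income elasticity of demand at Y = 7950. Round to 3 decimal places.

At Y = 7950: Q = 199.085.
dQ/dY = 3.96/(2√Y) = 0.0222066 at this income.
η = (dQ/dY)·(Y/Q) = 0.0222066 × (7950/199.085) = 0.887.

0.887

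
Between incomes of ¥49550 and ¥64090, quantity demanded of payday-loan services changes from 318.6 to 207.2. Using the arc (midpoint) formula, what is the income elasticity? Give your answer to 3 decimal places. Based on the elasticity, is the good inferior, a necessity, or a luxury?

-1.656 (inferior good)

ΔQ = 207.2 − 318.6 = -111.4; midpoint Q̄ = (318.6 + 207.2)/2 = 262.9.
ΔI = 64090 − 49550 = 14540; midpoint Ī = (49550 + 64090)/2 = 56820.
η = (ΔQ/Q̄) ÷ (ΔI/Ī) = (-111.4/262.9) ÷ (14540/56820) = -1.656.
η < 0 ⇒ inferior good.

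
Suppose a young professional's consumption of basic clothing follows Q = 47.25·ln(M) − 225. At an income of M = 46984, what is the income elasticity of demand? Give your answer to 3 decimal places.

0.167

At M = 46984: Q = 283.295.
dQ/dM = 47.25/M = 0.00100566 at this income.
η = (dQ/dM)·(M/Q) = 0.00100566 × (46984/283.295) = 0.167.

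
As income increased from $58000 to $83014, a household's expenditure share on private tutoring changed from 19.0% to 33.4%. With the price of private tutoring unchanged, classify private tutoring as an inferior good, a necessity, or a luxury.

The budget share rises as income rises, so η > 1.

luxury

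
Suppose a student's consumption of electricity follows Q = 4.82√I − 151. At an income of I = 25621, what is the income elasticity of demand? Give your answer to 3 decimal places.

At I = 25621: Q = 620.516.
dQ/dI = 4.82/(2√I) = 0.0150563 at this income.
η = (dQ/dI)·(I/Q) = 0.0150563 × (25621/620.516) = 0.622.

0.622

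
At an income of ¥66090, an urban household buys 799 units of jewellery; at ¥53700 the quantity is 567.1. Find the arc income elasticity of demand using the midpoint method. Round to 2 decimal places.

ΔQ = 567.1 − 799 = -231.9; midpoint Q̄ = (799 + 567.1)/2 = 683.05.
ΔI = 53700 − 66090 = -12390; midpoint Ī = (66090 + 53700)/2 = 59895.
η = (ΔQ/Q̄) ÷ (ΔI/Ī) = (-231.9/683.05) ÷ (-12390/59895) = 1.64.

1.64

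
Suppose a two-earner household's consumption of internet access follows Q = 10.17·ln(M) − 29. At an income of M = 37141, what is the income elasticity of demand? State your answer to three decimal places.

0.130

At M = 37141: Q = 78.014.
dQ/dM = 10.17/M = 0.000273821 at this income.
η = (dQ/dM)·(M/Q) = 0.000273821 × (37141/78.014) = 0.130.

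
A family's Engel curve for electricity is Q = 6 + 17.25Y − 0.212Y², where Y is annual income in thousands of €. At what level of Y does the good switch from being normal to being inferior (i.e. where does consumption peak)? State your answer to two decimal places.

40.68

dQ/dY = 17.25 − 0.424Y.
The good is inferior where dQ/dY < 0. Setting dQ/dY = 0 gives Y = 17.25 / 0.424 = 40.68.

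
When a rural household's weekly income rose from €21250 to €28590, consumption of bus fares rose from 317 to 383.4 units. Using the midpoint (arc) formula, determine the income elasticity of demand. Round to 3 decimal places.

0.644

ΔQ = 383.4 − 317 = 66.4; midpoint Q̄ = (317 + 383.4)/2 = 350.2.
ΔI = 28590 − 21250 = 7340; midpoint Ī = (21250 + 28590)/2 = 24920.
η = (ΔQ/Q̄) ÷ (ΔI/Ī) = (66.4/350.2) ÷ (7340/24920) = 0.644.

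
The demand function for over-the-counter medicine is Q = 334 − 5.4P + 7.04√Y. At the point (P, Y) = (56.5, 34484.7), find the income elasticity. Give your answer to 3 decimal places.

0.489

At P = 56.5, Y = 34484.7: Q = 1336.232.
Holding P constant, ∂Q/∂Y = 7.04/(2√Y) = 0.0189552.
η_Y = (∂Q/∂Y)·(Y/Q) = 0.0189552 × (34484.7/1336.232) = 0.489.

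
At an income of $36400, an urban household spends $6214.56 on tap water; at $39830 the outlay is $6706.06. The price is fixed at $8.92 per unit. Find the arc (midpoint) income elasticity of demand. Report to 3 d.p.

With a constant price, Q₁ = 6214.56/8.92 = 696.700 and Q₂ = 6706.06/8.92 = 751.800 (equivalently, work directly with expenditure since P cancels).
Midpoint %ΔQ = (6706.06 − 6214.56)/6460.31 = 0.07608; midpoint %ΔI = (39830 − 36400)/38115 = 0.08999.
η = 0.07608 / 0.08999 = 0.845.

0.845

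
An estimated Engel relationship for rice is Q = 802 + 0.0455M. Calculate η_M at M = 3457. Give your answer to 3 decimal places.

At M = 3457: Q = 959.294.
dQ/dM = 0.0455.
η = (dQ/dM)·(M/Q) = 0.0455 × (3457/959.294) = 0.164.

0.164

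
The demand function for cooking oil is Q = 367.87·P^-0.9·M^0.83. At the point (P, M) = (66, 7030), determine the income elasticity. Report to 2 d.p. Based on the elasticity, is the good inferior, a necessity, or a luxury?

0.83 (necessity)

For a multiplicative demand Q = A·P^α·M^β, the income elasticity is β everywhere.
Here β = 0.83, so η = 0.83.
Since 0 < η < 1, this is a necessity.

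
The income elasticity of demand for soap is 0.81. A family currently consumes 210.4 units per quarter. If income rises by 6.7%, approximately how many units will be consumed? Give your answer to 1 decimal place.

221.8

%ΔQ ≈ η × %ΔI = 0.81 × 6.7% = 5.427%.
New Q ≈ 210.4 × (1 + 0.05427) = 221.8.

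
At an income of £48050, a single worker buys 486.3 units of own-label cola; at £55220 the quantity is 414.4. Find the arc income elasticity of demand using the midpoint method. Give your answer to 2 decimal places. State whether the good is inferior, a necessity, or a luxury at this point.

-1.15 (inferior good)

ΔQ = 414.4 − 486.3 = -71.9; midpoint Q̄ = (486.3 + 414.4)/2 = 450.35.
ΔI = 55220 − 48050 = 7170; midpoint Ī = (48050 + 55220)/2 = 51635.
η = (ΔQ/Q̄) ÷ (ΔI/Ī) = (-71.9/450.35) ÷ (7170/51635) = -1.15.
η < 0 ⇒ inferior good.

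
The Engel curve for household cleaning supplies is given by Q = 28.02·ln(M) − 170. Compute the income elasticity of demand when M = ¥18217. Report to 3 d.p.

At M = 18217: Q = 104.879.
dQ/dM = 28.02/M = 0.00153812 at this income.
η = (dQ/dM)·(M/Q) = 0.00153812 × (18217/104.879) = 0.267.

0.267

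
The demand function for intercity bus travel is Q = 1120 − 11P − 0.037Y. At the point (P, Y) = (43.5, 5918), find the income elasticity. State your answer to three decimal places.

-0.518

At P = 43.5, Y = 5918: Q = 422.534.
Holding P constant, ∂Q/∂Y = −0.037.
η_Y = (∂Q/∂Y)·(Y/Q) = -0.037 × (5918/422.534) = -0.518.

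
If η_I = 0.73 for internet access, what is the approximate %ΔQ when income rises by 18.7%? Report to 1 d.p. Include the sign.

13.7%

%ΔQ ≈ η × %ΔI = 0.73 × 18.7% = 13.7%.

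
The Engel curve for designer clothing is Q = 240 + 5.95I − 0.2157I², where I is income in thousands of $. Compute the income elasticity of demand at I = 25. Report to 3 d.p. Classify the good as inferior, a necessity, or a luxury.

At I = 25: Q = 253.9375.
dQ/dI = 5.95 − 0.4314I = -4.83500.
η = (dQ/dI)·(I/Q) = -4.83500 × (25/253.9375) = -0.476.
η < 0 ⇒ inferior good.

-0.476 (inferior good)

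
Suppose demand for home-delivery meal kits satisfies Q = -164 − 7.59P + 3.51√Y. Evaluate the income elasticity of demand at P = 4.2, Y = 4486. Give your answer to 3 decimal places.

2.998

At P = 4.2, Y = 4486: Q = 39.213.
Holding P constant, ∂Q/∂Y = 3.51/(2√Y) = 0.0262028.
η_Y = (∂Q/∂Y)·(Y/Q) = 0.0262028 × (4486/39.213) = 2.998.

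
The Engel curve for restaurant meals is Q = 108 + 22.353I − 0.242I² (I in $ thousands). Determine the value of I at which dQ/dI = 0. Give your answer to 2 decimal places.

46.18

dQ/dI = 22.353 − 0.484I.
The good is inferior where dQ/dI < 0. Setting dQ/dI = 0 gives I = 22.353 / 0.484 = 46.18.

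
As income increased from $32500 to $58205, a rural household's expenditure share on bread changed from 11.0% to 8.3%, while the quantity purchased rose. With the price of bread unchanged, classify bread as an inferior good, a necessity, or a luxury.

necessity

Quantity rises but the budget share falls as income rises, so 0 < η < 1.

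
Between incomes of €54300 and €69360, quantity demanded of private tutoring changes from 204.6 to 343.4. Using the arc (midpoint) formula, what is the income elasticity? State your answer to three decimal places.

ΔQ = 343.4 − 204.6 = 138.8; midpoint Q̄ = (204.6 + 343.4)/2 = 274.
ΔI = 69360 − 54300 = 15060; midpoint Ī = (54300 + 69360)/2 = 61830.
η = (ΔQ/Q̄) ÷ (ΔI/Ī) = (138.8/274) ÷ (15060/61830) = 2.080.

2.080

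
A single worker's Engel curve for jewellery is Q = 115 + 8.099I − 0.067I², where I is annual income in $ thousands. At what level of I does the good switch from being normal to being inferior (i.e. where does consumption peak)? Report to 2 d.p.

dQ/dI = 8.099 − 0.134I.
The good is inferior where dQ/dI < 0. Setting dQ/dI = 0 gives I = 8.099 / 0.134 = 60.44.

60.44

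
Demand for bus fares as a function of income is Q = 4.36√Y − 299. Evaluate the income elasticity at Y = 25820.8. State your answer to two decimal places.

0.87

At Y = 25820.8: Q = 401.602.
dQ/dY = 4.36/(2√Y) = 0.0135666 at this income.
η = (dQ/dY)·(Y/Q) = 0.0135666 × (25820.8/401.602) = 0.87.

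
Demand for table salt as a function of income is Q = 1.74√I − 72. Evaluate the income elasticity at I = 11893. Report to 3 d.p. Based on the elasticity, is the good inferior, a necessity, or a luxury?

0.806 (necessity)

At I = 11893: Q = 117.756.
dQ/dI = 1.74/(2√I) = 0.00797762 at this income.
η = (dQ/dI)·(I/Q) = 0.00797762 × (11893/117.756) = 0.806.
Since 0 < η < 1, the good is a necessity.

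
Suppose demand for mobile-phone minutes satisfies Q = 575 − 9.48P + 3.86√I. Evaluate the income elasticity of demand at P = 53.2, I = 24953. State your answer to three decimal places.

0.448

At P = 53.2, I = 24953: Q = 680.410.
Holding P constant, ∂Q/∂I = 3.86/(2√I) = 0.0122179.
η_I = (∂Q/∂I)·(I/Q) = 0.0122179 × (24953/680.410) = 0.448.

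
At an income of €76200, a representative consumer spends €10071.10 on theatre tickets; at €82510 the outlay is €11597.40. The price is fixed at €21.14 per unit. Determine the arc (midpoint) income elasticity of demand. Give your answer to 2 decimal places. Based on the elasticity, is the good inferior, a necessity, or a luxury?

With a constant price, Q₁ = 10071.10/21.14 = 476.400 and Q₂ = 11597.40/21.14 = 548.600 (equivalently, work directly with expenditure since P cancels).
Midpoint %ΔQ = (11597.40 − 10071.10)/10834.25 = 0.14088; midpoint %ΔI = (82510 − 76200)/79355 = 0.07952.
η = 0.14088 / 0.07952 = 1.77.
η > 1 ⇒ luxury.

1.77 (luxury)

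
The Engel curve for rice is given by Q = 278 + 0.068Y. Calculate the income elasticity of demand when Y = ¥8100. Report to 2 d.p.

0.66

At Y = 8100: Q = 828.800.
dQ/dY = 0.068.
η = (dQ/dY)·(Y/Q) = 0.068 × (8100/828.800) = 0.66.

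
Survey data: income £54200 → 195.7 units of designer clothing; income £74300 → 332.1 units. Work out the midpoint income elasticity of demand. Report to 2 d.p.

ΔQ = 332.1 − 195.7 = 136.4; midpoint Q̄ = (195.7 + 332.1)/2 = 263.9.
ΔI = 74300 − 54200 = 20100; midpoint Ī = (54200 + 74300)/2 = 64250.
η = (ΔQ/Q̄) ÷ (ΔI/Ī) = (136.4/263.9) ÷ (20100/64250) = 1.65.

1.65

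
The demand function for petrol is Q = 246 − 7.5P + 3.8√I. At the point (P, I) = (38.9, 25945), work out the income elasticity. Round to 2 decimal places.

0.54

At P = 38.9, I = 25945: Q = 566.333.
Holding P constant, ∂Q/∂I = 3.8/(2√I) = 0.0117958.
η_I = (∂Q/∂I)·(I/Q) = 0.0117958 × (25945/566.333) = 0.54.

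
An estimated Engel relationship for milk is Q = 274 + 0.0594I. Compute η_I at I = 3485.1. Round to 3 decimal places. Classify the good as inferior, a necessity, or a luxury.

0.430 (necessity)

At I = 3485.1: Q = 481.015.
dQ/dI = 0.0594.
η = (dQ/dI)·(I/Q) = 0.0594 × (3485.1/481.015) = 0.430.
Since 0 < η < 1, the good is a necessity.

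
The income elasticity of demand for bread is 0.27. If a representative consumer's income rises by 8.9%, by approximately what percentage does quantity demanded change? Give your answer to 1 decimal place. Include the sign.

%ΔQ ≈ η × %ΔI = 0.27 × 8.9% = 2.4%.

2.4%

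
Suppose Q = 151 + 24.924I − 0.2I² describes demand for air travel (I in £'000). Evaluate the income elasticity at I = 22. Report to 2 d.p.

At I = 22: Q = 602.5280.
dQ/dI = 24.924 − 0.4I = 16.12400.
η = (dQ/dI)·(I/Q) = 16.12400 × (22/602.5280) = 0.59.

0.59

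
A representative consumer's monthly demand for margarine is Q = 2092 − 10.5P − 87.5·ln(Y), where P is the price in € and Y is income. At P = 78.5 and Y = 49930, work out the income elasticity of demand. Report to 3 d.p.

At P = 78.5, Y = 49930: Q = 321.142.
Holding P constant, ∂Q/∂Y = -87.5/Y = -0.00175245.
η_Y = (∂Q/∂Y)·(Y/Q) = -0.00175245 × (49930/321.142) = -0.272.

-0.272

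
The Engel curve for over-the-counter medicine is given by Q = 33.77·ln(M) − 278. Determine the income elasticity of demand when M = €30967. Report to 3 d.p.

0.474

At M = 30967: Q = 71.205.
dQ/dM = 33.77/M = 0.00109052 at this income.
η = (dQ/dM)·(M/Q) = 0.00109052 × (30967/71.205) = 0.474.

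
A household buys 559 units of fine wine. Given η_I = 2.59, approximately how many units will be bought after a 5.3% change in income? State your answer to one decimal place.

%ΔQ ≈ η × %ΔI = 2.59 × 5.3% = 13.727%.
New Q ≈ 559 × (1 + 0.13727) = 635.7.

635.7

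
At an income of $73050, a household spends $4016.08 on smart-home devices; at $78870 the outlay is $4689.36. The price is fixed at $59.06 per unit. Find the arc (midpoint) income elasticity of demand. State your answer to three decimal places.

2.019

With a constant price, Q₁ = 4016.08/59.06 = 68.000 and Q₂ = 4689.36/59.06 = 79.400 (equivalently, work directly with expenditure since P cancels).
Midpoint %ΔQ = (4689.36 − 4016.08)/4352.72 = 0.15468; midpoint %ΔI = (78870 − 73050)/75960 = 0.07662.
η = 0.15468 / 0.07662 = 2.019.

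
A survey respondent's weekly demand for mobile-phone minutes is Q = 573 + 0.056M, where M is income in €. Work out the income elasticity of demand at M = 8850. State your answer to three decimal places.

0.464

At M = 8850: Q = 1068.600.
dQ/dM = 0.056.
η = (dQ/dM)·(M/Q) = 0.056 × (8850/1068.600) = 0.464.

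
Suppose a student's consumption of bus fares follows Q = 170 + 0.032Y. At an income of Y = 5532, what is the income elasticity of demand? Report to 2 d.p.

At Y = 5532: Q = 347.024.
dQ/dY = 0.032.
η = (dQ/dY)·(Y/Q) = 0.032 × (5532/347.024) = 0.51.

0.51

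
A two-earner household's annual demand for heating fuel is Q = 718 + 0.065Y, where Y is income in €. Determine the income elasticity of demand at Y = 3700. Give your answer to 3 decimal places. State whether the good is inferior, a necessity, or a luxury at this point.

At Y = 3700: Q = 958.500.
dQ/dY = 0.065.
η = (dQ/dY)·(Y/Q) = 0.065 × (3700/958.500) = 0.251.
Since 0 < η < 1, the good is a necessity.

0.251 (necessity)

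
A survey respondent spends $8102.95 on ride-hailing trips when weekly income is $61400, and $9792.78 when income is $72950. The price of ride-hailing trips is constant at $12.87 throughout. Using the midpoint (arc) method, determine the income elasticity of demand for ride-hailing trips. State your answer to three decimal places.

With a constant price, Q₁ = 8102.95/12.87 = 629.600 and Q₂ = 9792.78/12.87 = 760.900 (equivalently, work directly with expenditure since P cancels).
Midpoint %ΔQ = (9792.78 − 8102.95)/8947.87 = 0.18885; midpoint %ΔI = (72950 − 61400)/67175 = 0.17194.
η = 0.18885 / 0.17194 = 1.098.

1.098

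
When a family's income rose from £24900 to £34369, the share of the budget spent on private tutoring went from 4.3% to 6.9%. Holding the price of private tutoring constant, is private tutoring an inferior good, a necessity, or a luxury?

The budget share rises as income rises, so η > 1.

luxury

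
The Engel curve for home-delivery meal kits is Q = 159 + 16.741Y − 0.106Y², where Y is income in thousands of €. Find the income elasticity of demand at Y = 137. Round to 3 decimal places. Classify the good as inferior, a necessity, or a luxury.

At Y = 137: Q = 463.0030.
dQ/dY = 16.741 − 0.212Y = -12.30300.
η = (dQ/dY)·(Y/Q) = -12.30300 × (137/463.0030) = -3.640.
η < 0 ⇒ inferior good.

-3.640 (inferior good)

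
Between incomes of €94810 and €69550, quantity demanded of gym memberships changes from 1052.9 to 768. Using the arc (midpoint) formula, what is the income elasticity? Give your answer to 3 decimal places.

1.018

ΔQ = 768 − 1052.9 = -284.9; midpoint Q̄ = (1052.9 + 768)/2 = 910.45.
ΔI = 69550 − 94810 = -25260; midpoint Ī = (94810 + 69550)/2 = 82180.
η = (ΔQ/Q̄) ÷ (ΔI/Ī) = (-284.9/910.45) ÷ (-25260/82180) = 1.018.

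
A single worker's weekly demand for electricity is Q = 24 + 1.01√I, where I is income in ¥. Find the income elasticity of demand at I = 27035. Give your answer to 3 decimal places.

At I = 27035: Q = 190.067.
dQ/dI = 1.01/(2√I) = 0.00307134 at this income.
η = (dQ/dI)·(I/Q) = 0.00307134 × (27035/190.067) = 0.437.

0.437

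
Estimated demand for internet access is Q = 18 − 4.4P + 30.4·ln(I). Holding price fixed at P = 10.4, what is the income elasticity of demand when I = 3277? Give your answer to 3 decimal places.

0.139

At P = 10.4, I = 3277: Q = 218.318.
Holding P constant, ∂Q/∂I = 30.4/I = 0.00927678.
η_I = (∂Q/∂I)·(I/Q) = 0.00927678 × (3277/218.318) = 0.139.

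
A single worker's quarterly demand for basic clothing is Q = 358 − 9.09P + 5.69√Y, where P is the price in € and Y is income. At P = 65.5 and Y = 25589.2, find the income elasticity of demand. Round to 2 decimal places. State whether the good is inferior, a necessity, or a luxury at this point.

0.68 (necessity)

At P = 65.5, Y = 25589.2: Q = 672.813.
Holding P constant, ∂Q/∂Y = 5.69/(2√Y) = 0.017785.
η_Y = (∂Q/∂Y)·(Y/Q) = 0.017785 × (25589.2/672.813) = 0.68.
Since 0 < η < 1, this is a necessity.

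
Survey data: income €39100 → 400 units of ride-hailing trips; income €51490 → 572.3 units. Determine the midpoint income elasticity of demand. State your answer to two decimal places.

1.30

ΔQ = 572.3 − 400 = 172.3; midpoint Q̄ = (400 + 572.3)/2 = 486.15.
ΔI = 51490 − 39100 = 12390; midpoint Ī = (39100 + 51490)/2 = 45295.
η = (ΔQ/Q̄) ÷ (ΔI/Ī) = (172.3/486.15) ÷ (12390/45295) = 1.30.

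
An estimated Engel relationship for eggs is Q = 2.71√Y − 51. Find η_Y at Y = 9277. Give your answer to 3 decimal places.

0.621

At Y = 9277: Q = 210.020.
dQ/dY = 2.71/(2√Y) = 0.0140681 at this income.
η = (dQ/dY)·(Y/Q) = 0.0140681 × (9277/210.020) = 0.621.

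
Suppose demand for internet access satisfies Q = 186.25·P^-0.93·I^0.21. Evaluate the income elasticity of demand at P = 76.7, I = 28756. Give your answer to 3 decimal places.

For a multiplicative demand Q = A·P^α·I^β, the income elasticity is β everywhere.
Here β = 0.21, so η = 0.210.

0.210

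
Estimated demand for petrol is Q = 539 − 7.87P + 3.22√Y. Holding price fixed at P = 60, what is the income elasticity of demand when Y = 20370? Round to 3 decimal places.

0.437

At P = 60, Y = 20370: Q = 526.370.
Holding P constant, ∂Q/∂Y = 3.22/(2√Y) = 0.0112806.
η_Y = (∂Q/∂Y)·(Y/Q) = 0.0112806 × (20370/526.370) = 0.437.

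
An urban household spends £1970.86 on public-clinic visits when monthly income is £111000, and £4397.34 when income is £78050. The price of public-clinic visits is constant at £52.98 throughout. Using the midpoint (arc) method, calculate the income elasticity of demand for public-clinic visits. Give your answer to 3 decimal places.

-2.186

With a constant price, Q₁ = 1970.86/52.98 = 37.200 and Q₂ = 4397.34/52.98 = 83.000 (equivalently, work directly with expenditure since P cancels).
Midpoint %ΔQ = (4397.34 − 1970.86)/3184.10 = 0.76206; midpoint %ΔI = (78050 − 111000)/94525 = -0.34859.
η = 0.76206 / -0.34859 = -2.186.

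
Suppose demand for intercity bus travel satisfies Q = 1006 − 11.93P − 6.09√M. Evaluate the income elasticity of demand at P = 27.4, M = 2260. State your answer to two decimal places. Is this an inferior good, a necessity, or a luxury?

At P = 27.4, M = 2260: Q = 389.603.
Holding P constant, ∂Q/∂M = -6.09/(2√M) = -0.0640521.
η_M = (∂Q/∂M)·(M/Q) = -0.0640521 × (2260/389.603) = -0.37.
Since η < 0, this is an inferior good.

-0.37 (inferior good)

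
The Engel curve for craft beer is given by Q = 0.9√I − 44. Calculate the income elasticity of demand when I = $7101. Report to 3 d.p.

1.191

At I = 7101: Q = 31.841.
dQ/dI = 0.9/(2√I) = 0.00534014 at this income.
η = (dQ/dI)·(I/Q) = 0.00534014 × (7101/31.841) = 1.191.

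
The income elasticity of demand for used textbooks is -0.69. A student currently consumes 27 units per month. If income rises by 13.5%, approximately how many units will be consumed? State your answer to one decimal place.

24.5

%ΔQ ≈ η × %ΔI = -0.69 × 13.5% = -9.315%.
New Q ≈ 27 × (1 − 0.09315) = 24.5.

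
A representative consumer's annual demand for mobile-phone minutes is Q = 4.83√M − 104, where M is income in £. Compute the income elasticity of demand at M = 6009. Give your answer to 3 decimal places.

At M = 6009: Q = 270.411.
dQ/dM = 4.83/(2√M) = 0.0311542 at this income.
η = (dQ/dM)·(M/Q) = 0.0311542 × (6009/270.411) = 0.692.

0.692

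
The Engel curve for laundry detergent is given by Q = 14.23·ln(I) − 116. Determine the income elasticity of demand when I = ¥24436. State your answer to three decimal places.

0.512

At I = 24436: Q = 27.777.
dQ/dI = 14.23/I = 0.000582338 at this income.
η = (dQ/dI)·(I/Q) = 0.000582338 × (24436/27.777) = 0.512.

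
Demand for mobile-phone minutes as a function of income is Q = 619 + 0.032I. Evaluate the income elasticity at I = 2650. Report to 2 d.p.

At I = 2650: Q = 703.800.
dQ/dI = 0.032.
η = (dQ/dI)·(I/Q) = 0.032 × (2650/703.800) = 0.12.

0.12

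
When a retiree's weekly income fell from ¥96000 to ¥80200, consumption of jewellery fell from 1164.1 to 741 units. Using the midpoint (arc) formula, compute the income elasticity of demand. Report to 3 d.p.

ΔQ = 741 − 1164.1 = -423.1; midpoint Q̄ = (1164.1 + 741)/2 = 952.55.
ΔI = 80200 − 96000 = -15800; midpoint Ī = (96000 + 80200)/2 = 88100.
η = (ΔQ/Q̄) ÷ (ΔI/Ī) = (-423.1/952.55) ÷ (-15800/88100) = 2.477.

2.477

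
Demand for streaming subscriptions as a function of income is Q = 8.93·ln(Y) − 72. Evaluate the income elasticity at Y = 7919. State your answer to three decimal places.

1.094

At Y = 7919: Q = 8.165.
dQ/dY = 8.93/Y = 0.00112767 at this income.
η = (dQ/dY)·(Y/Q) = 0.00112767 × (7919/8.165) = 1.094.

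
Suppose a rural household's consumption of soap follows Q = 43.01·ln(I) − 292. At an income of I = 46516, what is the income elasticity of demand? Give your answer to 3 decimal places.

At I = 46516: Q = 170.252.
dQ/dI = 43.01/I = 0.000924628 at this income.
η = (dQ/dI)·(I/Q) = 0.000924628 × (46516/170.252) = 0.253.

0.253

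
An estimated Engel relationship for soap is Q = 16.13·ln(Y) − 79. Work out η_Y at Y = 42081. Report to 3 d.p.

At Y = 42081: Q = 92.742.
dQ/dY = 16.13/Y = 0.000383308 at this income.
η = (dQ/dY)·(Y/Q) = 0.000383308 × (42081/92.742) = 0.174.

0.174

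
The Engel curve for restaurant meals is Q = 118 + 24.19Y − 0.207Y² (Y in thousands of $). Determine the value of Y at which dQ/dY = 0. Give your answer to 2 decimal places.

58.43

dQ/dY = 24.19 − 0.414Y.
The good is inferior where dQ/dY < 0. Setting dQ/dY = 0 gives Y = 24.19 / 0.414 = 58.43.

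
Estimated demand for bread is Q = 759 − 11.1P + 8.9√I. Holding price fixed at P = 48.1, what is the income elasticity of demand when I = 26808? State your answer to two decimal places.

0.43

At P = 48.1, I = 26808: Q = 1682.300.
Holding P constant, ∂Q/∂I = 8.9/(2√I) = 0.0271786.
η_I = (∂Q/∂I)·(I/Q) = 0.0271786 × (26808/1682.300) = 0.43.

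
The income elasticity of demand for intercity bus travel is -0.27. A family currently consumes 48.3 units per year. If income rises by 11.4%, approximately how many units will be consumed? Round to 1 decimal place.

46.8

%ΔQ ≈ η × %ΔI = -0.27 × 11.4% = -3.078%.
New Q ≈ 48.3 × (1 − 0.03078) = 46.8.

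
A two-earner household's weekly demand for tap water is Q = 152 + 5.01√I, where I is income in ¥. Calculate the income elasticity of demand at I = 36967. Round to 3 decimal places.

0.432

At I = 36967: Q = 1115.263.
dQ/dI = 5.01/(2√I) = 0.0130287 at this income.
η = (dQ/dI)·(I/Q) = 0.0130287 × (36967/1115.263) = 0.432.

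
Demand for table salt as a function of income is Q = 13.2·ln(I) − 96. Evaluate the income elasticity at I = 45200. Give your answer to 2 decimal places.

At I = 45200: Q = 45.489.
dQ/dI = 13.2/I = 0.000292035 at this income.
η = (dQ/dI)·(I/Q) = 0.000292035 × (45200/45.489) = 0.29.

0.29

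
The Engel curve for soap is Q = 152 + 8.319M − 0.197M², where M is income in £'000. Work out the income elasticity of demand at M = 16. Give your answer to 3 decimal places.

At M = 16: Q = 234.6720.
dQ/dM = 8.319 − 0.394M = 2.01500.
η = (dQ/dM)·(M/Q) = 2.01500 × (16/234.6720) = 0.137.

0.137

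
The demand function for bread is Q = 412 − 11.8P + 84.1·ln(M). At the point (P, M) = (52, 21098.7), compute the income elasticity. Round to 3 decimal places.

At P = 52, M = 21098.7: Q = 635.781.
Holding P constant, ∂Q/∂M = 84.1/M = 0.00398603.
η_M = (∂Q/∂M)·(M/Q) = 0.00398603 × (21098.7/635.781) = 0.132.

0.132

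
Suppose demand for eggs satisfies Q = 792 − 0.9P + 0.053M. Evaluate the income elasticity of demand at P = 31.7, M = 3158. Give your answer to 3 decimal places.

0.180

At P = 31.7, M = 3158: Q = 930.844.
Holding P constant, ∂Q/∂M = 0.053.
η_M = (∂Q/∂M)·(M/Q) = 0.053 × (3158/930.844) = 0.180.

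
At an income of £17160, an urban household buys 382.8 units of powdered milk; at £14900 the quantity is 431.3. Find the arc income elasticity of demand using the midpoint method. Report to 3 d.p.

ΔQ = 431.3 − 382.8 = 48.5; midpoint Q̄ = (382.8 + 431.3)/2 = 407.05.
ΔI = 14900 − 17160 = -2260; midpoint Ī = (17160 + 14900)/2 = 16030.
η = (ΔQ/Q̄) ÷ (ΔI/Ī) = (48.5/407.05) ÷ (-2260/16030) = -0.845.

-0.845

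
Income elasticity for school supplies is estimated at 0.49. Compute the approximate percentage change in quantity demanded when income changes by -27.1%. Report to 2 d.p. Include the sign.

%ΔQ ≈ η × %ΔI = 0.49 × (-27.1%) = -13.28%.

-13.28%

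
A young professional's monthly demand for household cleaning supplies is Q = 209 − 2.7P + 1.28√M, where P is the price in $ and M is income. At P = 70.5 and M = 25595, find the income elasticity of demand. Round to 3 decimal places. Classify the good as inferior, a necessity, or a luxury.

0.458 (necessity)

At P = 70.5, M = 25595: Q = 223.430.
Holding P constant, ∂Q/∂M = 1.28/(2√M) = 0.00400039.
η_M = (∂Q/∂M)·(M/Q) = 0.00400039 × (25595/223.430) = 0.458.
Since 0 < η < 1, this is a necessity.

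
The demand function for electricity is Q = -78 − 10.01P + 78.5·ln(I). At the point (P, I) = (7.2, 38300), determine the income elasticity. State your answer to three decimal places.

At P = 7.2, I = 38300: Q = 678.355.
Holding P constant, ∂Q/∂I = 78.5/I = 0.00204961.
η_I = (∂Q/∂I)·(I/Q) = 0.00204961 × (38300/678.355) = 0.116.

0.116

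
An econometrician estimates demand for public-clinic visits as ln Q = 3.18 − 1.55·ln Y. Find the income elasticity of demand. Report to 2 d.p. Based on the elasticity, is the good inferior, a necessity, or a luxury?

In a log-linear demand, the coefficient on ln Y is the income elasticity.
So η = -1.55.
η < 0 ⇒ inferior good.

-1.55 (inferior good)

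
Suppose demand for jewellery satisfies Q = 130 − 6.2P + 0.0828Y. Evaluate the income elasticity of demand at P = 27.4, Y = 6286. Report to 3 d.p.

1.083

At P = 27.4, Y = 6286: Q = 480.601.
Holding P constant, ∂Q/∂Y = 0.0828.
η_Y = (∂Q/∂Y)·(Y/Q) = 0.0828 × (6286/480.601) = 1.083.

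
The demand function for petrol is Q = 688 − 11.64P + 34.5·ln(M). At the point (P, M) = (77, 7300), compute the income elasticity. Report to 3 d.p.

0.350

At P = 77, M = 7300: Q = 98.619.
Holding P constant, ∂Q/∂M = 34.5/M = 0.00472603.
η_M = (∂Q/∂M)·(M/Q) = 0.00472603 × (7300/98.619) = 0.350.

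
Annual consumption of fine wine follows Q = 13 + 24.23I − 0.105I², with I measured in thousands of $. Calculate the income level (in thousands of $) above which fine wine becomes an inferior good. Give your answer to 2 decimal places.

dQ/dI = 24.23 − 0.21I.
The good is inferior where dQ/dI < 0. Setting dQ/dI = 0 gives I = 24.23 / 0.21 = 115.38.

115.38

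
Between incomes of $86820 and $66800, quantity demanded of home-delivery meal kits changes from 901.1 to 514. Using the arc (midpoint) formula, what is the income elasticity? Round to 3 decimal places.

2.099

ΔQ = 514 − 901.1 = -387.1; midpoint Q̄ = (901.1 + 514)/2 = 707.55.
ΔI = 66800 − 86820 = -20020; midpoint Ī = (86820 + 66800)/2 = 76810.
η = (ΔQ/Q̄) ÷ (ΔI/Ī) = (-387.1/707.55) ÷ (-20020/76810) = 2.099.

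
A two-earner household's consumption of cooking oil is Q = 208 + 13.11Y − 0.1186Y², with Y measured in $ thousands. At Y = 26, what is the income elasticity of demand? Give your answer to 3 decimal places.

At Y = 26: Q = 468.6864.
dQ/dY = 13.11 − 0.2372Y = 6.94280.
η = (dQ/dY)·(Y/Q) = 6.94280 × (26/468.6864) = 0.385.

0.385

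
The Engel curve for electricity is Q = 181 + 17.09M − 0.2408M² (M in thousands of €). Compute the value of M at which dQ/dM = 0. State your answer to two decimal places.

35.49

dQ/dM = 17.09 − 0.4816M.
The good is inferior where dQ/dM < 0. Setting dQ/dM = 0 gives M = 17.09 / 0.4816 = 35.49.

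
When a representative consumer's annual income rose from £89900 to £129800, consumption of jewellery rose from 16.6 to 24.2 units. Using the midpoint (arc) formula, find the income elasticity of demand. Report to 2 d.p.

ΔQ = 24.2 − 16.6 = 7.6; midpoint Q̄ = (16.6 + 24.2)/2 = 20.4.
ΔI = 129800 − 89900 = 39900; midpoint Ī = (89900 + 129800)/2 = 109850.
η = (ΔQ/Q̄) ÷ (ΔI/Ī) = (7.6/20.4) ÷ (39900/109850) = 1.03.

1.03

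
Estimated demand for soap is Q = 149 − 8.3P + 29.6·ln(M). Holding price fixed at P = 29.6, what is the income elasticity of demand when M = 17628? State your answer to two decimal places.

0.15

At P = 29.6, M = 17628: Q = 192.726.
Holding P constant, ∂Q/∂M = 29.6/M = 0.00167915.
η_M = (∂Q/∂M)·(M/Q) = 0.00167915 × (17628/192.726) = 0.15.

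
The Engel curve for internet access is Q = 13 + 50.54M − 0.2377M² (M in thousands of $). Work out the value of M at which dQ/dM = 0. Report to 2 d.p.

dQ/dM = 50.54 − 0.4754M.
The good is inferior where dQ/dM < 0. Setting dQ/dM = 0 gives M = 50.54 / 0.4754 = 106.31.

106.31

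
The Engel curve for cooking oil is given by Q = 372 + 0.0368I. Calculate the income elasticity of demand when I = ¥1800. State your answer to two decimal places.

0.15

At I = 1800: Q = 438.240.
dQ/dI = 0.0368.
η = (dQ/dI)·(I/Q) = 0.0368 × (1800/438.240) = 0.15.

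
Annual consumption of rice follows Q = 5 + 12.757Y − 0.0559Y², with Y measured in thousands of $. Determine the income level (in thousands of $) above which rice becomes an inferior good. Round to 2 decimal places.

dQ/dY = 12.757 − 0.1118Y.
The good is inferior where dQ/dY < 0. Setting dQ/dY = 0 gives Y = 12.757 / 0.1118 = 114.11.

114.11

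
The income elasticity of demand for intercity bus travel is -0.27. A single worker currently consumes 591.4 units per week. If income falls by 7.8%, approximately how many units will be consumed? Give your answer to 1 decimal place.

%ΔQ ≈ η × %ΔI = -0.27 × (-7.8%) = 2.106%.
New Q ≈ 591.4 × (1 + 0.02106) = 603.9.

603.9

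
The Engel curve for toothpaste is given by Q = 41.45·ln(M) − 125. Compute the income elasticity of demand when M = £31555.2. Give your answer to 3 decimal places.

At M = 31555.2: Q = 304.401.
dQ/dM = 41.45/M = 0.00131357 at this income.
η = (dQ/dM)·(M/Q) = 0.00131357 × (31555.2/304.401) = 0.136.

0.136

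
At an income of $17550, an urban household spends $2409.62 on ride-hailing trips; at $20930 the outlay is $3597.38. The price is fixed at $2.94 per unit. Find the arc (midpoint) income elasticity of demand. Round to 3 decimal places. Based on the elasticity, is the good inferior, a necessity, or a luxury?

2.251 (luxury)

With a constant price, Q₁ = 2409.62/2.94 = 819.599 and Q₂ = 3597.38/2.94 = 1223.599 (equivalently, work directly with expenditure since P cancels).
Midpoint %ΔQ = (3597.38 − 2409.62)/3003.50 = 0.39546; midpoint %ΔI = (20930 − 17550)/19240 = 0.17568.
η = 0.39546 / 0.17568 = 2.251.
η > 1 ⇒ luxury.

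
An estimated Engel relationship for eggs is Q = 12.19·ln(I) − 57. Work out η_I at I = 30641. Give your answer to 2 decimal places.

0.18

At I = 30641: Q = 68.924.
dQ/dI = 12.19/I = 0.000397833 at this income.
η = (dQ/dI)·(I/Q) = 0.000397833 × (30641/68.924) = 0.18.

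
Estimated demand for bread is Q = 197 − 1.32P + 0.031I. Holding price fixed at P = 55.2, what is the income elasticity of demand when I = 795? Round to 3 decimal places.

0.166

At P = 55.2, I = 795: Q = 148.781.
Holding P constant, ∂Q/∂I = 0.031.
η_I = (∂Q/∂I)·(I/Q) = 0.031 × (795/148.781) = 0.166.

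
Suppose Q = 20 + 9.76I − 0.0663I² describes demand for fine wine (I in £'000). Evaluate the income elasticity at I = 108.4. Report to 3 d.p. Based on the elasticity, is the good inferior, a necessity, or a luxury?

-1.673 (inferior good)

At I = 108.4: Q = 298.9219.
dQ/dI = 9.76 − 0.1326I = -4.61384.
η = (dQ/dI)·(I/Q) = -4.61384 × (108.4/298.9219) = -1.673.
η < 0 ⇒ inferior good.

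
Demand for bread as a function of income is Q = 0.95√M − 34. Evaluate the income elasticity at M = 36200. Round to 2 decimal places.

At M = 36200: Q = 146.750.
dQ/dM = 0.95/(2√M) = 0.00249654 at this income.
η = (dQ/dM)·(M/Q) = 0.00249654 × (36200/146.750) = 0.62.

0.62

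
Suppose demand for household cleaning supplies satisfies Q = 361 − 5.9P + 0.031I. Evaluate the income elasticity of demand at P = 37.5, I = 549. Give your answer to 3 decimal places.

0.109

At P = 37.5, I = 549: Q = 156.769.
Holding P constant, ∂Q/∂I = 0.031.
η_I = (∂Q/∂I)·(I/Q) = 0.031 × (549/156.769) = 0.109.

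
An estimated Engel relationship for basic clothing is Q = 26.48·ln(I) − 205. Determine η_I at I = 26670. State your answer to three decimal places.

0.408

At I = 26670: Q = 64.865.
dQ/dI = 26.48/I = 0.000992876 at this income.
η = (dQ/dI)·(I/Q) = 0.000992876 × (26670/64.865) = 0.408.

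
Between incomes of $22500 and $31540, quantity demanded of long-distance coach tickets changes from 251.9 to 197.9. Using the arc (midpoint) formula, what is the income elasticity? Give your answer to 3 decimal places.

ΔQ = 197.9 − 251.9 = -54; midpoint Q̄ = (251.9 + 197.9)/2 = 224.9.
ΔI = 31540 − 22500 = 9040; midpoint Ī = (22500 + 31540)/2 = 27020.
η = (ΔQ/Q̄) ÷ (ΔI/Ī) = (-54/224.9) ÷ (9040/27020) = -0.718.

-0.718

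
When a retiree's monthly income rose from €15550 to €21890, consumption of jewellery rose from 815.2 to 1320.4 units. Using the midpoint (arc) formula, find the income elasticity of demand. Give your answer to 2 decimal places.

1.40

ΔQ = 1320.4 − 815.2 = 505.2; midpoint Q̄ = (815.2 + 1320.4)/2 = 1067.8.
ΔI = 21890 − 15550 = 6340; midpoint Ī = (15550 + 21890)/2 = 18720.
η = (ΔQ/Q̄) ÷ (ΔI/Ī) = (505.2/1067.8) ÷ (6340/18720) = 1.40.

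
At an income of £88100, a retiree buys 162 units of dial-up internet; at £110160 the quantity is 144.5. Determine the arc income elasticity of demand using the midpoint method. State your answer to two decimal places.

ΔQ = 144.5 − 162 = -17.5; midpoint Q̄ = (162 + 144.5)/2 = 153.25.
ΔI = 110160 − 88100 = 22060; midpoint Ī = (88100 + 110160)/2 = 99130.
η = (ΔQ/Q̄) ÷ (ΔI/Ī) = (-17.5/153.25) ÷ (22060/99130) = -0.51.

-0.51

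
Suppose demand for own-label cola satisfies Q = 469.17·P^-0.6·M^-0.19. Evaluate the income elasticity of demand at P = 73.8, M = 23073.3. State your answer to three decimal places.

-0.190

For a multiplicative demand Q = A·P^α·M^β, the income elasticity is β everywhere.
Here β = -0.19, so η = -0.190.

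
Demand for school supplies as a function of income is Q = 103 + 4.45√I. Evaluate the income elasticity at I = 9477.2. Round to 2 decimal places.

0.40

At I = 9477.2: Q = 536.212.
dQ/dI = 4.45/(2√I) = 0.0228555 at this income.
η = (dQ/dI)·(I/Q) = 0.0228555 × (9477.2/536.212) = 0.40.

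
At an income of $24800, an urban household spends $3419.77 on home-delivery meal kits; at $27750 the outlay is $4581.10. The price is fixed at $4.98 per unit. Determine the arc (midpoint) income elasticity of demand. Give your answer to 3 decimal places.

2.586

With a constant price, Q₁ = 3419.77/4.98 = 686.701 and Q₂ = 4581.10/4.98 = 919.900 (equivalently, work directly with expenditure since P cancels).
Midpoint %ΔQ = (4581.10 − 3419.77)/4000.44 = 0.29030; midpoint %ΔI = (27750 − 24800)/26275 = 0.11227.
η = 0.29030 / 0.11227 = 2.586.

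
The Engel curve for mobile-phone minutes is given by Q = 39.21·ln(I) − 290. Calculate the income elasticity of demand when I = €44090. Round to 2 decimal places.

At I = 44090: Q = 129.311.
dQ/dI = 39.21/I = 0.000889317 at this income.
η = (dQ/dI)·(I/Q) = 0.000889317 × (44090/129.311) = 0.30.

0.30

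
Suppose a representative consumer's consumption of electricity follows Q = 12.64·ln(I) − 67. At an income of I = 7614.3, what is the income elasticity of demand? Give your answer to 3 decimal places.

0.275

At I = 7614.3: Q = 45.974.
dQ/dI = 12.64/I = 0.00166003 at this income.
η = (dQ/dI)·(I/Q) = 0.00166003 × (7614.3/45.974) = 0.275.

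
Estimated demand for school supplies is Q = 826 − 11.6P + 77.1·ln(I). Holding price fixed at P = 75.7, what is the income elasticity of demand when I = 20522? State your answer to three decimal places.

0.108

At P = 75.7, I = 20522: Q = 713.425.
Holding P constant, ∂Q/∂I = 77.1/I = 0.00375694.
η_I = (∂Q/∂I)·(I/Q) = 0.00375694 × (20522/713.425) = 0.108.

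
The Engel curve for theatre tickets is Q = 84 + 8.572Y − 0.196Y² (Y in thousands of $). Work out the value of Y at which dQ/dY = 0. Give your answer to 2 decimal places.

21.87

dQ/dY = 8.572 − 0.392Y.
The good is inferior where dQ/dY < 0. Setting dQ/dY = 0 gives Y = 8.572 / 0.392 = 21.87.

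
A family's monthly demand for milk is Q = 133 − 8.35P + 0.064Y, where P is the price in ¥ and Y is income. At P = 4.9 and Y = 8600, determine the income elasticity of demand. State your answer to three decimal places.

0.857

At P = 4.9, Y = 8600: Q = 642.485.
Holding P constant, ∂Q/∂Y = 0.064.
η_Y = (∂Q/∂Y)·(Y/Q) = 0.064 × (8600/642.485) = 0.857.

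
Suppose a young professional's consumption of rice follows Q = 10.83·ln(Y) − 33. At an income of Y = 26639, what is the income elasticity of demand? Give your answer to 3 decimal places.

At Y = 26639: Q = 77.359.
dQ/dY = 10.83/Y = 0.000406547 at this income.
η = (dQ/dY)·(Y/Q) = 0.000406547 × (26639/77.359) = 0.140.

0.140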